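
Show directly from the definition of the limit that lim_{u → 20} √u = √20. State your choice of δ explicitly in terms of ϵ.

δ = min(20, √20·ϵ)

Fix ϵ > 0. We want δ > 0 such that 0 < |u − 20| < δ implies |√u − √20| < ϵ.
Rationalise: √u − √20 = (u − 20)/(√u + √20), so |√u − √20| = |u − 20|/(√u + √20).
Restrict δ ≤ 20 so that |u − 20| < 20 forces u > 0, and then √u + √20 > √20.
Hence |√u − √20| < |u − 20|/√20, which is < ϵ once |u − 20| < √20·ϵ.
Take δ = min(20, √20·ϵ). If 0 < |u − 20| < δ then u > 0 and |√u − √20| < |u − 20|/√20 < ϵ.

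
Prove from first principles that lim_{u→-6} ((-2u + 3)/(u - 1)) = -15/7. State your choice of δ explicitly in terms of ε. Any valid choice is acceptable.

δ = min(7/2, (49/2)ε)

Let ε > 0 be given. We want δ > 0 with 0 < |u + 6| < δ ⇒ |(-2u + 3)/(u - 1) + 15/7| < ε.
Combining over a common denominator, (-2u + 3)/(u - 1) + 15/7 = [(-2u + 3)·(-7) − 15·(u - 1)] / [(-7)·(u - 1)] = -1(u + 6) / ((-7)(u - 1)).
So |(-2u + 3)/(u - 1) + 15/7| = |u + 6| / (7·|u − 1|).
Restrict δ ≤ 7/2. Then |u + 6| < 7/2 gives |u − 1| = |(u + 6) + (-7)| ≥ 7 − 7/2 = 7/2.
Hence |(-2u + 3)/(u - 1) + 15/7| < |u + 6|/(7·(7/2)) = (2/49)|u + 6|, which is < ε once |u + 6| < (49/2)ε.
Take δ = min(7/2, (49/2)ε). Then 0 < |u + 6| < δ forces both bounds, so |(-2u + 3)/(u - 1) + 15/7| < ε.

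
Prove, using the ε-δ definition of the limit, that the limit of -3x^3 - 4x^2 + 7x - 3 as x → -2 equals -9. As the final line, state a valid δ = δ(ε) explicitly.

δ = min(1, ε/36)

Let ε > 0 be given. We want δ > 0 such that 0 < |x + 2| < δ implies |(-3x^3 - 4x^2 + 7x - 3) + 9| < ε.
(-3x^3 - 4x^2 + 7x - 3) + 9 = -3x^3 - 4x^2 + 7x + 6 = (x + 2)(-3x^2 + 2x + 3).
So |(-3x^3 - 4x^2 + 7x - 3) + 9| = |x + 2|·|-3x^2 + 2x + 3|.
Assume first that |x + 2| < 1, so |x| < 3. Then |-3x^2 + 2x + 3| ≤ 3·3^2 + 2·3 + 3 = 36.
Hence |(-3x^3 - 4x^2 + 7x - 3) + 9| ≤ 36|x + 2| < ε provided |x + 2| < ε/36.
Take δ = min(1, ε/36). Then 0 < |x + 2| < δ gives both |x + 2| < 1 and |x + 2| < ε/36, so |(-3x^3 - 4x^2 + 7x - 3) + 9| < ε.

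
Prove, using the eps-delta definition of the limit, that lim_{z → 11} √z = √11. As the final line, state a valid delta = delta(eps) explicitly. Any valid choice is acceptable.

delta = min(11, √11·eps)

Let eps > 0 be given. We want delta > 0 such that 0 < |z − 11| < delta implies |√z − √11| < eps.
Rationalise: √z − √11 = (z − 11)/(√z + √11), so |√z − √11| = |z − 11|/(√z + √11).
Restrict delta ≤ 11 so that |z − 11| < 11 forces z > 0, and then √z + √11 > √11.
Hence |√z − √11| < |z − 11|/√11, which is < eps once |z − 11| < √11·eps.
Take delta = min(11, √11·eps). If 0 < |z − 11| < delta then z > 0 and |√z − √11| < |z − 11|/√11 < eps.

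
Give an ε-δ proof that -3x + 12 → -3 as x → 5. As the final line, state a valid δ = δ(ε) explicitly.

Let ε > 0. We need δ > 0 so that 0 < |x − 5| < δ implies |(-3x + 12) + 3| < ε.
Since (-3x + 12) + 3 = -3(x − 5), we have |(-3x + 12) + 3| = 3|x − 5|.
So 3|x − 5| < ε exactly when |x − 5| < ε/3.
Choosing δ = ε/3 gives |(-3x + 12) + 3| = 3|x − 5| < ε whenever |x − 5| < δ.

δ = ε/3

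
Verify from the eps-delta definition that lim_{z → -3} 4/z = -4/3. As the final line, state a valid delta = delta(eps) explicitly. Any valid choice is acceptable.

delta = min(3/2, (9/8)eps)

Let eps > 0 be given. We seek delta > 0 such that 0 < |z + 3| < delta implies |4/z + 4/3| < eps.
|4/z + 4/3| = 4·|-3 − z|/(3·|z|) = 4|z + 3|/(3|z|).
Require delta ≤ 3/2 so that |z| > 3 − 3/2 = 3/2, hence 3|z| > 9/2.
Then |4/z + 4/3| < 4|z + 3|/(9/2), which is < eps when |z + 3| < (9/8)eps.
Take delta = min(3/2, (9/8)eps). Then 0 < |z + 3| < delta gives both |z + 3| < 3/2 and |z + 3| < (9/8)eps, so |4/z + 4/3| < eps.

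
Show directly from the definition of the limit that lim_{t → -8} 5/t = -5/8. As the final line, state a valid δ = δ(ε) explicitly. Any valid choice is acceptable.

Fix ε > 0. We seek δ > 0 such that 0 < |t + 8| < δ implies |5/t + 5/8| < ε.
|5/t + 5/8| = 5·|-8 − t|/(8·|t|) = 5|t + 8|/(8|t|).
Restrict δ ≤ 4. Then |t + 8| < 4 gives |t| > 4, so 8|t| > 32.
Then |5/t + 5/8| < 5|t + 8|/32, which is < ε when |t + 8| < (32/5)ε.
Take δ = min(4, (32/5)ε). Then 0 < |t + 8| < δ gives both |t + 8| < 4 and |t + 8| < (32/5)ε, so |5/t + 5/8| < ε.

δ = min(4, (32/5)ε)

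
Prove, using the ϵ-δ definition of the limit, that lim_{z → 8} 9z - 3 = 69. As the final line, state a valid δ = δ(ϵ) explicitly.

δ = ϵ/9

Fix ϵ > 0. We need δ > 0 so that 0 < |z − 8| < δ implies |(9z - 3) − 69| < ϵ.
|(9z - 3) − 69| = |9z - 72| = 9|z − 8|.
So 9|z − 8| < ϵ exactly when |z − 8| < ϵ/9.
Take δ = ϵ/9. If 0 < |z − 8| < δ then |(9z - 3) − 69| = 9|z − 8| < 9·(ϵ/9) = ϵ.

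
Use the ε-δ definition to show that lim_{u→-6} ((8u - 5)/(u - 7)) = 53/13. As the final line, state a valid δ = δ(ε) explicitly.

δ = min(13/2, (169/102)ε)

Suppose ε > 0. We want δ > 0 with 0 < |u + 6| < δ ⇒ |(8u - 5)/(u - 7) − (53/13)| < ε.
Combining over a common denominator, (8u - 5)/(u - 7) − (53/13) = [(8u - 5)·(-13) − (-53)·(u - 7)] / [(-13)·(u - 7)] = -51(u + 6) / ((-13)(u - 7)).
So |(8u - 5)/(u - 7) − (53/13)| = 51|u + 6| / (13·|u − 7|).
Require δ ≤ 13/2, so |u − 7| ≥ |-13| − |u + 6| > 13 − 13/2 = 13/2.
Hence |(8u - 5)/(u - 7) − (53/13)| < 51|u + 6|/(13·(13/2)) = (102/169)|u + 6|, which is < ε once |u + 6| < (169/102)ε.
Take δ = min(13/2, (169/102)ε). Then 0 < |u + 6| < δ forces both bounds, so |(8u - 5)/(u - 7) − (53/13)| < ε.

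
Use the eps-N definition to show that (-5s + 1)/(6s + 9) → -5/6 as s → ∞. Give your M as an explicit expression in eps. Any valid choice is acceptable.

Fix eps > 0. We seek M > 0 such that s > M implies |(-5s + 1)/(6s + 9) + 5/6| < eps.
(-5s + 1)/(6s + 9) + 5/6 = (6(-5s + 1) − (-5)(6s + 9)) / (6(6s + 9)) = 51/(6(6s + 9)).
For s > 0 we have 6s + 9 > 6s, so |(-5s + 1)/(6s + 9) + 5/6| = 51/(6(6s + 9)) < 51/(6·6s) = (17/12)/s.
Thus |(-5s + 1)/(6s + 9) + 5/6| < eps whenever s > (17/12)/eps.
Take M = (17/12)/eps. If s > M then |(-5s + 1)/(6s + 9) + 5/6| < (17/12)/s < eps.

M = (17/12)/eps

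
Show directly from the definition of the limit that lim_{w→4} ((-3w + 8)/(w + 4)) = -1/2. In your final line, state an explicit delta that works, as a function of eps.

delta = min(4, (8/5)eps)

Let eps > 0 be given. We want delta > 0 with 0 < |w − 4| < delta ⇒ |(-3w + 8)/(w + 4) + 1/2| < eps.
Combining over a common denominator, (-3w + 8)/(w + 4) + 1/2 = [(-3w + 8)·8 − (-4)·(w + 4)] / [8·(w + 4)] = -20(w − 4) / (8(w + 4)).
So |(-3w + 8)/(w + 4) + 1/2| = 20|w − 4| / (8·|w + 4|).
Require delta ≤ 4, so |w + 4| ≥ |8| − |w − 4| > 8 − 4 = 4.
Hence |(-3w + 8)/(w + 4) + 1/2| < 20|w − 4|/(8·4) = (5/8)|w − 4|, which is < eps once |w − 4| < (8/5)eps.
Take delta = min(4, (8/5)eps). Then 0 < |w − 4| < delta forces both bounds, so |(-3w + 8)/(w + 4) + 1/2| < eps.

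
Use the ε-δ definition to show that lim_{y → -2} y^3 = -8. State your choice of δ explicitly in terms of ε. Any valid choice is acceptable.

δ = min(1, ε/19)

Let ε > 0. We seek δ > 0 with 0 < |y + 2| < δ ⇒ |y^3 + 8| < ε.
Factor: y^3 + 8 = (y + 2)(y^2 - 2y + 4), so |y^3 + 8| = |y + 2|·|y^2 - 2y + 4|.
Restrict δ ≤ 1. Then |y + 2| < 1 gives |y| < 3, so by the triangle inequality |y^2 - 2y + 4| ≤ 3^2 + 2·3 + 4 = 19.
Hence |y^3 + 8| ≤ 19|y + 2|, which is < ε once |y + 2| < ε/19.
Take δ = min(1, ε/19). If 0 < |y + 2| < δ then both bounds hold and |y^3 + 8| ≤ 19|y + 2| < 19·(ε/19) = ε.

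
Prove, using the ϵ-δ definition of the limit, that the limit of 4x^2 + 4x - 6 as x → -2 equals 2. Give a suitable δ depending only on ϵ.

δ = min(1, ϵ/16)

Let ϵ > 0. We want δ > 0 such that 0 < |x + 2| < δ implies |(4x^2 + 4x - 6) − 2| < ϵ.
(4x^2 + 4x - 6) − 2 = 4x^2 + 4x - 8 = (x + 2)(4x - 4).
So |(4x^2 + 4x - 6) − 2| = |x + 2|·|4x - 4|.
Assume first that |x + 2| < 1, so |x| < 3. Then |4x - 4| ≤ 4·3 + 4 = 16.
Hence |(4x^2 + 4x - 6) − 2| ≤ 16|x + 2| < ϵ provided |x + 2| < ϵ/16.
Take δ = min(1, ϵ/16). Then 0 < |x + 2| < δ gives both |x + 2| < 1 and |x + 2| < ϵ/16, so |(4x^2 + 4x - 6) − 2| < ϵ.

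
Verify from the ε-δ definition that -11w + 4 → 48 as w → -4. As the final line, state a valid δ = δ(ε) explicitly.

δ = ε/11

Fix ε > 0. We need δ > 0 so that 0 < |w + 4| < δ implies |(-11w + 4) − 48| < ε.
Since (-11w + 4) − 48 = -11(w + 4), we have |(-11w + 4) − 48| = 11|w + 4|.
So 11|w + 4| < ε exactly when |w + 4| < ε/11.
Take δ = ε/11. If 0 < |w + 4| < δ then |(-11w + 4) − 48| = 11|w + 4| < 11·(ε/11) = ε.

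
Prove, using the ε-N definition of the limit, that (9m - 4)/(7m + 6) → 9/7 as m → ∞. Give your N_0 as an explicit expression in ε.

N_0 = (82/49)/ε

Fix ε > 0. For m ≥ 1, |(9m - 4)/(7m + 6) − (9/7)| = |-82|/(7(7m + 6)) = 82/(7(7m + 6)).
Since 7m + 6 ≥ 7m for m ≥ 1, this is ≤ 82/(7·7m) = (82/49)/m.
So |(9m - 4)/(7m + 6) − (9/7)| < ε whenever m > (82/49)/ε.
Take N_0 = (82/49)/ε. If m > N_0 then |(9m - 4)/(7m + 6) − (9/7)| ≤ (82/49)/m < ε.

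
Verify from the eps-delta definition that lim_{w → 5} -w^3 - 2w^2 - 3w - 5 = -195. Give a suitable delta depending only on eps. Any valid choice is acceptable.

Let eps > 0 be given. We want delta > 0 such that 0 < |w − 5| < delta implies |(-w^3 - 2w^2 - 3w - 5) + 195| < eps.
(-w^3 - 2w^2 - 3w - 5) + 195 = -w^3 - 2w^2 - 3w + 190 = (w − 5)(-w^2 - 7w - 38).
So |(-w^3 - 2w^2 - 3w - 5) + 195| = |w − 5|·|-w^2 - 7w - 38|.
Require delta ≤ 1. Then |w − 5| < 1 gives |w| < 6, and by the triangle inequality |-w^2 - 7w - 38| ≤ 6^2 + 7·6 + 38 = 116.
Hence |(-w^3 - 2w^2 - 3w - 5) + 195| ≤ 116|w − 5| < eps provided |w − 5| < eps/116.
Take delta = min(1, eps/116). Then 0 < |w − 5| < delta gives both |w − 5| < 1 and |w − 5| < eps/116, so |(-w^3 - 2w^2 - 3w - 5) + 195| < eps.

delta = min(1, eps/116)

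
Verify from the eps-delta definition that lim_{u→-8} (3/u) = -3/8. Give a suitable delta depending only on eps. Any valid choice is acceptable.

delta = min(4, (32/3)eps)

Fix eps > 0. We seek delta > 0 such that 0 < |u + 8| < delta implies |3/u + 3/8| < eps.
|3/u + 3/8| = 3·|-8 − u|/(8·|u|) = 3|u + 8|/(8|u|).
Restrict delta ≤ 4. Then |u + 8| < 4 gives |u| > 4, so 8|u| > 32.
Then |3/u + 3/8| < 3|u + 8|/32, which is < eps when |u + 8| < (32/3)eps.
Take delta = min(4, (32/3)eps). Then 0 < |u + 8| < delta gives both |u + 8| < 4 and |u + 8| < (32/3)eps, so |3/u + 3/8| < eps.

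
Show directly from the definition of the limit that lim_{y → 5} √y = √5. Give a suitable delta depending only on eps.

delta = min(5, √5·eps)

Suppose eps > 0. We want delta > 0 such that 0 < |y − 5| < delta implies |√y − √5| < eps.
Multiplying by the conjugate, |√y − √5| = |y − 5|/(√y + √5).
Restrict delta ≤ 5 so that |y − 5| < 5 forces y > 0, and then √y + √5 > √5.
Hence |√y − √5| < |y − 5|/√5, which is < eps once |y − 5| < √5·eps.
Take delta = min(5, √5·eps). If 0 < |y − 5| < delta then y > 0 and |√y − √5| < |y − 5|/√5 < eps.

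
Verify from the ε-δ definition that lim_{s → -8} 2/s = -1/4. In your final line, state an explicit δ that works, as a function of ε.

δ = min(4, 16ε)

Suppose ε > 0. We seek δ > 0 such that 0 < |s + 8| < δ implies |2/s + 1/4| < ε.
|2/s + 1/4| = 2·|-8 − s|/(8·|s|) = 2|s + 8|/(8|s|).
Restrict δ ≤ 4. Then |s + 8| < 4 gives |s| > 4, so 8|s| > 32.
Then |2/s + 1/4| < 2|s + 8|/32, which is < ε when |s + 8| < 16ε.
Take δ = min(4, 16ε). Then 0 < |s + 8| < δ gives both |s + 8| < 4 and |s + 8| < 16ε, so |2/s + 1/4| < ε.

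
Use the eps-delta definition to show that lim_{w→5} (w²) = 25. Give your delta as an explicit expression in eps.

Let eps > 0 be given. We seek delta > 0 with 0 < |w − 5| < delta ⇒ |w² − 25| < eps.
Factor: w² − 25 = (w − 5)(w + 5), so |w² − 25| = |w − 5|·|w + 5|.
Restrict delta ≤ 1. Then |w − 5| < 1 gives |w| < 6, so by the triangle inequality |w + 5| ≤ 6 + 5 = 11.
Hence |w² − 25| ≤ 11|w − 5|, which is < eps once |w − 5| < eps/11.
Take delta = min(1, eps/11). If 0 < |w − 5| < delta then both bounds hold and |w² − 25| ≤ 11|w − 5| < 11·(eps/11) = eps.

delta = min(1, eps/11)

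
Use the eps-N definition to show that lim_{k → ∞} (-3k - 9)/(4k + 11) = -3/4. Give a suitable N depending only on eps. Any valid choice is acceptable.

N = (3/16)/eps

Let eps > 0 be given. For k ≥ 1, |(-3k - 9)/(4k + 11) + 3/4| = |-3|/(4(4k + 11)) = 3/(4(4k + 11)).
Since 4k + 11 ≥ 4k for k ≥ 1, this is ≤ 3/(4·4k) = (3/16)/k.
So |(-3k - 9)/(4k + 11) + 3/4| < eps whenever k > (3/16)/eps.
Take N = (3/16)/eps. If k > N then |(-3k - 9)/(4k + 11) + 3/4| ≤ (3/16)/k < eps.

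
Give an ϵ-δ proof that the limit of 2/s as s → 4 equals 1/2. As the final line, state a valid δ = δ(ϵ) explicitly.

Let ϵ > 0. We seek δ > 0 such that 0 < |s − 4| < δ implies |2/s − (1/2)| < ϵ.
|2/s − (1/2)| = 2·|4 − s|/(4·|s|) = 2|s − 4|/(4|s|).
Restrict δ ≤ 2. Then |s − 4| < 2 gives |s| > 2, so 4|s| > 8.
Then |2/s − (1/2)| < 2|s − 4|/8, which is < ϵ when |s − 4| < 4ϵ.
Take δ = min(2, 4ϵ). Then 0 < |s − 4| < δ gives both |s − 4| < 2 and |s − 4| < 4ϵ, so |2/s − (1/2)| < ϵ.

δ = min(2, 4ϵ)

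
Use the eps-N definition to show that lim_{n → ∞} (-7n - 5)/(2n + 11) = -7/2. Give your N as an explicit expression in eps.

N = (67/4)/eps

Let eps > 0 be given. For n ≥ 1, |(-7n - 5)/(2n + 11) + 7/2| = |67|/(2(2n + 11)) = 67/(2(2n + 11)).
Since 2n + 11 ≥ 2n for n ≥ 1, this is ≤ 67/(2·2n) = (67/4)/n.
So |(-7n - 5)/(2n + 11) + 7/2| < eps whenever n > (67/4)/eps.
Take N = (67/4)/eps. If n > N then |(-7n - 5)/(2n + 11) + 7/2| ≤ (67/4)/n < eps.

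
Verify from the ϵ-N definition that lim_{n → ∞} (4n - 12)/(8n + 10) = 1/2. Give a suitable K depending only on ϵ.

Let ϵ > 0 be given. For n ≥ 1, |(4n - 12)/(8n + 10) − (1/2)| = |-136|/(8(8n + 10)) = 136/(8(8n + 10)).
Since 8n + 10 ≥ 8n for n ≥ 1, this is ≤ 136/(8·8n) = (17/8)/n.
So |(4n - 12)/(8n + 10) − (1/2)| < ϵ whenever n > (17/8)/ϵ.
Take K = (17/8)/ϵ. If n > K then |(4n - 12)/(8n + 10) − (1/2)| ≤ (17/8)/n < ϵ.

K = (17/8)/ϵ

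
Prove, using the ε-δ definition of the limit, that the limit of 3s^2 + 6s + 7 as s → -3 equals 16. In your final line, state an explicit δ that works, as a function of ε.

Suppose ε > 0. We want δ > 0 such that 0 < |s + 3| < δ implies |(3s^2 + 6s + 7) − 16| < ε.
(3s^2 + 6s + 7) − 16 = 3s^2 + 6s - 9 = (s + 3)(3s - 3).
So |(3s^2 + 6s + 7) − 16| = |s + 3|·|3s - 3|.
Require δ ≤ 1. Then |s + 3| < 1 gives |s| < 4, and by the triangle inequality |3s - 3| ≤ 3·4 + 3 = 15.
Hence |(3s^2 + 6s + 7) − 16| ≤ 15|s + 3| < ε provided |s + 3| < ε/15.
Choosing δ = min(1, ε/15) ensures both conditions, hence |(3s^2 + 6s + 7) − 16| < ε.

δ = min(1, ε/15)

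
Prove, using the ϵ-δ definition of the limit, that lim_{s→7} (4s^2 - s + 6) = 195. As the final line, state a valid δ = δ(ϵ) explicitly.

δ = min(2, ϵ/63)

Let ϵ > 0 be given. We want δ > 0 such that 0 < |s − 7| < δ implies |(4s^2 - s + 6) − 195| < ϵ.
(4s^2 - s + 6) − 195 = 4s^2 - s - 189 = (s − 7)(4s + 27).
So |(4s^2 - s + 6) − 195| = |s − 7|·|4s + 27|.
Assume first that |s − 7| < 2, so |s| < 9. Then |4s + 27| ≤ 4·9 + 27 = 63.
Hence |(4s^2 - s + 6) − 195| ≤ 63|s − 7| < ϵ provided |s − 7| < ϵ/63.
Take δ = min(2, ϵ/63). Then 0 < |s − 7| < δ gives both |s − 7| < 2 and |s − 7| < ϵ/63, so |(4s^2 - s + 6) − 195| < ϵ.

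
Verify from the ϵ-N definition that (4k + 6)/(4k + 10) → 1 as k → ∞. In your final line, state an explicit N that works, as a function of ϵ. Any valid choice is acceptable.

N = 1/ϵ

Let ϵ > 0 be given. For k ≥ 1, |(4k + 6)/(4k + 10) − 1| = |-16|/(4(4k + 10)) = 16/(4(4k + 10)).
Since 4k + 10 ≥ 4k for k ≥ 1, this is ≤ 16/(4·4k) = 1/k.
So |(4k + 6)/(4k + 10) − 1| < ϵ whenever k > 1/ϵ.
Take N = 1/ϵ. If k > N then |(4k + 6)/(4k + 10) − 1| ≤ 1/k < ϵ.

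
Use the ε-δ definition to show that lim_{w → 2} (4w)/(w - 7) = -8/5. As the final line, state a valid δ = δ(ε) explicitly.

Fix ε > 0. We want δ > 0 with 0 < |w − 2| < δ ⇒ |(4w)/(w - 7) + 8/5| < ε.
Combining over a common denominator, (4w)/(w - 7) + 8/5 = [(4w)·(-5) − 8·(w - 7)] / [(-5)·(w - 7)] = -28(w − 2) / ((-5)(w - 7)).
So |(4w)/(w - 7) + 8/5| = 28|w − 2| / (5·|w − 7|).
Require δ ≤ 5/2, so |w − 7| ≥ |-5| − |w − 2| > 5 − 5/2 = 5/2.
Hence |(4w)/(w - 7) + 8/5| < 28|w − 2|/(5·(5/2)) = (56/25)|w − 2|, which is < ε once |w − 2| < (25/56)ε.
Take δ = min(5/2, (25/56)ε). Then 0 < |w − 2| < δ forces both bounds, so |(4w)/(w - 7) + 8/5| < ε.

δ = min(5/2, (25/56)ε)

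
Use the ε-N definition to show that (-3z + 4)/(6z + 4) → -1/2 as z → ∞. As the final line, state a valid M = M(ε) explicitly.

Let ε > 0 be given. We seek M > 0 such that z > M implies |(-3z + 4)/(6z + 4) + 1/2| < ε.
(-3z + 4)/(6z + 4) + 1/2 = (6(-3z + 4) − (-3)(6z + 4)) / (6(6z + 4)) = 36/(6(6z + 4)).
For z > 0 we have 6z + 4 > 6z, so |(-3z + 4)/(6z + 4) + 1/2| = 36/(6(6z + 4)) < 36/(6·6z) = 1/z.
Thus |(-3z + 4)/(6z + 4) + 1/2| < ε whenever z > 1/ε.
Take M = 1/ε. If z > M then |(-3z + 4)/(6z + 4) + 1/2| < 1/z < ε.

M = 1/ε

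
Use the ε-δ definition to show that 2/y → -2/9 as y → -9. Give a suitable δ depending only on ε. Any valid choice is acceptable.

Fix ε > 0. We seek δ > 0 such that 0 < |y + 9| < δ implies |2/y + 2/9| < ε.
|2/y + 2/9| = 2·|-9 − y|/(9·|y|) = 2|y + 9|/(9|y|).
Require δ ≤ 9/2 so that |y| > 9 − 9/2 = 9/2, hence 9|y| > 81/2.
Then |2/y + 2/9| < 2|y + 9|/(81/2), which is < ε when |y + 9| < (81/4)ε.
Take δ = min(9/2, (81/4)ε). Then 0 < |y + 9| < δ gives both |y + 9| < 9/2 and |y + 9| < (81/4)ε, so |2/y + 2/9| < ε.

δ = min(9/2, (81/4)ε)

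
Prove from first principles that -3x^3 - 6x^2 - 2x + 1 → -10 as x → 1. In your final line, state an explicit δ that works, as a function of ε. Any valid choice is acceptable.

Suppose ε > 0. We want δ > 0 such that 0 < |x − 1| < δ implies |(-3x^3 - 6x^2 - 2x + 1) + 10| < ε.
(-3x^3 - 6x^2 - 2x + 1) + 10 = -3x^3 - 6x^2 - 2x + 11 = (x − 1)(-3x^2 - 9x - 11).
So |(-3x^3 - 6x^2 - 2x + 1) + 10| = |x − 1|·|-3x^2 - 9x - 11|.
Require δ ≤ 1. Then |x − 1| < 1 gives |x| < 2, and by the triangle inequality |-3x^2 - 9x - 11| ≤ 3·2^2 + 9·2 + 11 = 41.
Hence |(-3x^3 - 6x^2 - 2x + 1) + 10| ≤ 41|x − 1| < ε provided |x − 1| < ε/41.
Choosing δ = min(1, ε/41) ensures both conditions, hence |(-3x^3 - 6x^2 - 2x + 1) + 10| < ε.

δ = min(1, ε/41)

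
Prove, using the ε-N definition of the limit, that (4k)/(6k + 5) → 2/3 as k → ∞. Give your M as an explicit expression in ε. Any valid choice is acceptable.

M = (5/9)/ε

Fix ε > 0. For k ≥ 1, |(4k)/(6k + 5) − (2/3)| = |-20|/(6(6k + 5)) = 20/(6(6k + 5)).
Since 6k + 5 ≥ 6k for k ≥ 1, this is ≤ 20/(6·6k) = (5/9)/k.
So |(4k)/(6k + 5) − (2/3)| < ε whenever k > (5/9)/ε.
Take M = (5/9)/ε. If k > M then |(4k)/(6k + 5) − (2/3)| ≤ (5/9)/k < ε.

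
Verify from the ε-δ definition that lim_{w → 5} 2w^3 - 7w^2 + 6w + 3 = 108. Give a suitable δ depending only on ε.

Let ε > 0. We want δ > 0 such that 0 < |w − 5| < δ implies |(2w^3 - 7w^2 + 6w + 3) − 108| < ε.
(2w^3 - 7w^2 + 6w + 3) − 108 = 2w^3 - 7w^2 + 6w - 105 = (w − 5)(2w^2 + 3w + 21).
So |(2w^3 - 7w^2 + 6w + 3) − 108| = |w − 5|·|2w^2 + 3w + 21|.
Assume first that |w − 5| < 1, so |w| < 6. Then |2w^2 + 3w + 21| ≤ 2·6^2 + 3·6 + 21 = 111.
Hence |(2w^3 - 7w^2 + 6w + 3) − 108| ≤ 111|w − 5| < ε provided |w − 5| < ε/111.
Take δ = min(1, ε/111). Then 0 < |w − 5| < δ gives both |w − 5| < 1 and |w − 5| < ε/111, so |(2w^3 - 7w^2 + 6w + 3) − 108| < ε.

δ = min(1, ε/111)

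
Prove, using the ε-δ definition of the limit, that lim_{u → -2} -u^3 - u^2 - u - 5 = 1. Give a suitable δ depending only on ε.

Fix ε > 0. We want δ > 0 such that 0 < |u + 2| < δ implies |(-u^3 - u^2 - u - 5) − 1| < ε.
(-u^3 - u^2 - u - 5) − 1 = -u^3 - u^2 - u - 6 = (u + 2)(-u^2 + u - 3).
So |(-u^3 - u^2 - u - 5) − 1| = |u + 2|·|-u^2 + u - 3|.
Assume first that |u + 2| < 1, so |u| < 3. Then |-u^2 + u - 3| ≤ 3^2 + 3 + 3 = 15.
Hence |(-u^3 - u^2 - u - 5) − 1| ≤ 15|u + 2| < ε provided |u + 2| < ε/15.
Take δ = min(1, ε/15). Then 0 < |u + 2| < δ gives both |u + 2| < 1 and |u + 2| < ε/15, so |(-u^3 - u^2 - u - 5) − 1| < ε.

δ = min(1, ε/15)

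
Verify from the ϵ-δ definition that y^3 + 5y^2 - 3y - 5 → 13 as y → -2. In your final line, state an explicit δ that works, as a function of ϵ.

δ = min(1, ϵ/27)

Let ϵ > 0. We want δ > 0 such that 0 < |y + 2| < δ implies |(y^3 + 5y^2 - 3y - 5) − 13| < ϵ.
(y^3 + 5y^2 - 3y - 5) − 13 = y^3 + 5y^2 - 3y - 18 = (y + 2)(y^2 + 3y - 9).
So |(y^3 + 5y^2 - 3y - 5) − 13| = |y + 2|·|y^2 + 3y - 9|.
Assume first that |y + 2| < 1, so |y| < 3. Then |y^2 + 3y - 9| ≤ 3^2 + 3·3 + 9 = 27.
Hence |(y^3 + 5y^2 - 3y - 5) − 13| ≤ 27|y + 2| < ϵ provided |y + 2| < ϵ/27.
Choosing δ = min(1, ϵ/27) ensures both conditions, hence |(y^3 + 5y^2 - 3y - 5) − 13| < ϵ.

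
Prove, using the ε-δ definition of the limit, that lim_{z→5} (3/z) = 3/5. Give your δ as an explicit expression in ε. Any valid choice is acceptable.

Let ε > 0. We seek δ > 0 such that 0 < |z − 5| < δ implies |3/z − (3/5)| < ε.
|3/z − (3/5)| = 3·|5 − z|/(5·|z|) = 3|z − 5|/(5|z|).
Restrict δ ≤ 5/2. Then |z − 5| < 5/2 gives |z| > 5/2, so 5|z| > 25/2.
Then |3/z − (3/5)| < 3|z − 5|/(25/2), which is < ε when |z − 5| < (25/6)ε.
Take δ = min(5/2, (25/6)ε). Then 0 < |z − 5| < δ gives both |z − 5| < 5/2 and |z − 5| < (25/6)ε, so |3/z − (3/5)| < ε.

δ = min(5/2, (25/6)ε)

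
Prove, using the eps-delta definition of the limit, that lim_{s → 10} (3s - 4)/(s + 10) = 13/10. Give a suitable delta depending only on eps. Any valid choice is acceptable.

Suppose eps > 0. We want delta > 0 with 0 < |s − 10| < delta ⇒ |(3s - 4)/(s + 10) − (13/10)| < eps.
Combining over a common denominator, (3s - 4)/(s + 10) − (13/10) = [(3s - 4)·20 − 26·(s + 10)] / [20·(s + 10)] = 34(s − 10) / (20(s + 10)).
So |(3s - 4)/(s + 10) − (13/10)| = 34|s − 10| / (20·|s + 10|).
Require delta ≤ 10, so |s + 10| ≥ |20| − |s − 10| > 20 − 10 = 10.
Hence |(3s - 4)/(s + 10) − (13/10)| < 34|s − 10|/(20·10) = (17/100)|s − 10|, which is < eps once |s − 10| < (100/17)eps.
Take delta = min(10, (100/17)eps). Then 0 < |s − 10| < delta forces both bounds, so |(3s - 4)/(s + 10) − (13/10)| < eps.

delta = min(10, (100/17)eps)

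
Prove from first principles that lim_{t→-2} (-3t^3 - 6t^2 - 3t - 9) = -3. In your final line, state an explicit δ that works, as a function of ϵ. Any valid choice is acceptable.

δ = min(2, ϵ/51)

Let ϵ > 0. We want δ > 0 such that 0 < |t + 2| < δ implies |(-3t^3 - 6t^2 - 3t - 9) + 3| < ϵ.
(-3t^3 - 6t^2 - 3t - 9) + 3 = -3t^3 - 6t^2 - 3t - 6 = (t + 2)(-3t^2 - 3).
So |(-3t^3 - 6t^2 - 3t - 9) + 3| = |t + 2|·|-3t^2 - 3|.
Assume first that |t + 2| < 2, so |t| < 4. Then |-3t^2 - 3| ≤ 3·4^2 + 3 = 51.
Hence |(-3t^3 - 6t^2 - 3t - 9) + 3| ≤ 51|t + 2| < ϵ provided |t + 2| < ϵ/51.
Choosing δ = min(2, ϵ/51) ensures both conditions, hence |(-3t^3 - 6t^2 - 3t - 9) + 3| < ϵ.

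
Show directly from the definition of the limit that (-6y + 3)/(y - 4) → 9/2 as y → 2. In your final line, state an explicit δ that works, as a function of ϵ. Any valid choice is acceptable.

δ = min(1, (2/21)ϵ)

Let ϵ > 0. We want δ > 0 with 0 < |y − 2| < δ ⇒ |(-6y + 3)/(y - 4) − (9/2)| < ϵ.
Combining over a common denominator, (-6y + 3)/(y - 4) − (9/2) = [(-6y + 3)·(-2) − (-9)·(y - 4)] / [(-2)·(y - 4)] = 21(y − 2) / ((-2)(y - 4)).
So |(-6y + 3)/(y - 4) − (9/2)| = 21|y − 2| / (2·|y − 4|).
Require δ ≤ 1, so |y − 4| ≥ |-2| − |y − 2| > 2 − 1 = 1.
Hence |(-6y + 3)/(y - 4) − (9/2)| < 21|y − 2|/(2·1) = (21/2)|y − 2|, which is < ϵ once |y − 2| < (2/21)ϵ.
Take δ = min(1, (2/21)ϵ). Then 0 < |y − 2| < δ forces both bounds, so |(-6y + 3)/(y - 4) − (9/2)| < ϵ.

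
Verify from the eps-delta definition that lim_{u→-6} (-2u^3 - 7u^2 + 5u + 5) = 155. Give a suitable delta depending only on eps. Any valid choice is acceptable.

delta = min(1, eps/158)

Let eps > 0. We want delta > 0 such that 0 < |u + 6| < delta implies |(-2u^3 - 7u^2 + 5u + 5) − 155| < eps.
(-2u^3 - 7u^2 + 5u + 5) − 155 = -2u^3 - 7u^2 + 5u - 150 = (u + 6)(-2u^2 + 5u - 25).
So |(-2u^3 - 7u^2 + 5u + 5) − 155| = |u + 6|·|-2u^2 + 5u - 25|.
Require delta ≤ 1. Then |u + 6| < 1 gives |u| < 7, and by the triangle inequality |-2u^2 + 5u - 25| ≤ 2·7^2 + 5·7 + 25 = 158.
Hence |(-2u^3 - 7u^2 + 5u + 5) − 155| ≤ 158|u + 6| < eps provided |u + 6| < eps/158.
Take delta = min(1, eps/158). Then 0 < |u + 6| < delta gives both |u + 6| < 1 and |u + 6| < eps/158, so |(-2u^3 - 7u^2 + 5u + 5) − 155| < eps.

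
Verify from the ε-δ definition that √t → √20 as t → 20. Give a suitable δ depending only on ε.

δ = min(20, √20·ε)

Fix ε > 0. We want δ > 0 such that 0 < |t − 20| < δ implies |√t − √20| < ε.
Multiplying by the conjugate, |√t − √20| = |t − 20|/(√t + √20).
Restrict δ ≤ 20 so that |t − 20| < 20 forces t > 0, and then √t + √20 > √20.
Hence |√t − √20| < |t − 20|/√20, which is < ε once |t − 20| < √20·ε.
Take δ = min(20, √20·ε). If 0 < |t − 20| < δ then t > 0 and |√t − √20| < |t − 20|/√20 < ε.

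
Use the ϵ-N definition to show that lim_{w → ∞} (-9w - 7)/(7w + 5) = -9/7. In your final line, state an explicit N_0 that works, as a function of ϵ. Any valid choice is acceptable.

Let ϵ > 0 be given. We seek N_0 > 0 such that w > N_0 implies |(-9w - 7)/(7w + 5) + 9/7| < ϵ.
(-9w - 7)/(7w + 5) + 9/7 = (7(-9w - 7) − (-9)(7w + 5)) / (7(7w + 5)) = -4/(7(7w + 5)).
For w > 0 we have 7w + 5 > 7w, so |(-9w - 7)/(7w + 5) + 9/7| = 4/(7(7w + 5)) < 4/(7·7w) = (4/49)/w.
Thus |(-9w - 7)/(7w + 5) + 9/7| < ϵ whenever w > (4/49)/ϵ.
Take N_0 = (4/49)/ϵ. If w > N_0 then |(-9w - 7)/(7w + 5) + 9/7| < (4/49)/w < ϵ.

N_0 = (4/49)/ϵ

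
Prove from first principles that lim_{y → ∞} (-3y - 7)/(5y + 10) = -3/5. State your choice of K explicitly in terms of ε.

Let ε > 0 be given. We seek K > 0 such that y > K implies |(-3y - 7)/(5y + 10) + 3/5| < ε.
(-3y - 7)/(5y + 10) + 3/5 = (5(-3y - 7) − (-3)(5y + 10)) / (5(5y + 10)) = -5/(5(5y + 10)).
For y > 0 we have 5y + 10 > 5y, so |(-3y - 7)/(5y + 10) + 3/5| = 5/(5(5y + 10)) < 5/(5·5y) = (1/5)/y.
Thus |(-3y - 7)/(5y + 10) + 3/5| < ε whenever y > (1/5)/ε.
Take K = (1/5)/ε. If y > K then |(-3y - 7)/(5y + 10) + 3/5| < (1/5)/y < ε.

K = (1/5)/ε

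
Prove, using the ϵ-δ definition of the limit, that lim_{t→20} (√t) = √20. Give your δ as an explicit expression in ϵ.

δ = min(20, √20·ϵ)

Let ϵ > 0. We want δ > 0 such that 0 < |t − 20| < δ implies |√t − √20| < ϵ.
Multiplying by the conjugate, |√t − √20| = |t − 20|/(√t + √20).
Restrict δ ≤ 20 so that |t − 20| < 20 forces t > 0, and then √t + √20 > √20.
Hence |√t − √20| < |t − 20|/√20, which is < ϵ once |t − 20| < √20·ϵ.
Take δ = min(20, √20·ϵ). If 0 < |t − 20| < δ then t > 0 and |√t − √20| < |t − 20|/√20 < ϵ.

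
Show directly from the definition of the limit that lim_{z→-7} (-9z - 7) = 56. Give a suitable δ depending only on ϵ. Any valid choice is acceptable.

δ = ϵ/9

Fix ϵ > 0. We need δ > 0 so that 0 < |z + 7| < δ implies |(-9z - 7) − 56| < ϵ.
Since (-9z - 7) − 56 = -9(z + 7), we have |(-9z - 7) − 56| = 9|z + 7|.
Thus it suffices that |z + 7| < ϵ/9.
Choosing δ = ϵ/9 gives |(-9z - 7) − 56| = 9|z + 7| < ϵ whenever |z + 7| < δ.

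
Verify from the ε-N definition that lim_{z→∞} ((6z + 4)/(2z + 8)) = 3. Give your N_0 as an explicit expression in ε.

N_0 = 10/ε

Let ε > 0. We seek N_0 > 0 such that z > N_0 implies |(6z + 4)/(2z + 8) − 3| < ε.
(6z + 4)/(2z + 8) − 3 = (2(6z + 4) − 6(2z + 8)) / (2(2z + 8)) = -40/(2(2z + 8)).
For z > 0 we have 2z + 8 > 2z, so |(6z + 4)/(2z + 8) − 3| = 40/(2(2z + 8)) < 40/(2·2z) = 10/z.
Thus |(6z + 4)/(2z + 8) − 3| < ε whenever z > 10/ε.
Take N_0 = 10/ε. If z > N_0 then |(6z + 4)/(2z + 8) − 3| < 10/z < ε.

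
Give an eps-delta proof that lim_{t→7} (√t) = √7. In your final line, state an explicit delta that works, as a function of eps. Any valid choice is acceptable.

delta = min(7, √7·eps)

Suppose eps > 0. We want delta > 0 such that 0 < |t − 7| < delta implies |√t − √7| < eps.
Multiplying by the conjugate, |√t − √7| = |t − 7|/(√t + √7).
Restrict delta ≤ 7 so that |t − 7| < 7 forces t > 0, and then √t + √7 > √7.
Hence |√t − √7| < |t − 7|/√7, which is < eps once |t − 7| < √7·eps.
Take delta = min(7, √7·eps). If 0 < |t − 7| < delta then t > 0 and |√t − √7| < |t − 7|/√7 < eps.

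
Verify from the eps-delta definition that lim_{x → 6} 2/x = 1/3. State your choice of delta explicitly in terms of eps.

Let eps > 0 be given. We seek delta > 0 such that 0 < |x − 6| < delta implies |2/x − (1/3)| < eps.
|2/x − (1/3)| = 2·|6 − x|/(6·|x|) = 2|x − 6|/(6|x|).
Require delta ≤ 3 so that |x| > 6 − 3 = 3, hence 6|x| > 18.
Then |2/x − (1/3)| < 2|x − 6|/18, which is < eps when |x − 6| < 9eps.
Take delta = min(3, 9eps). Then 0 < |x − 6| < delta gives both |x − 6| < 3 and |x − 6| < 9eps, so |2/x − (1/3)| < eps.

delta = min(3, 9eps)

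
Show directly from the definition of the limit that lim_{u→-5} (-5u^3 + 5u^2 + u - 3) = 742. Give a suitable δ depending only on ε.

δ = min(1, ε/509)

Suppose ε > 0. We want δ > 0 such that 0 < |u + 5| < δ implies |(-5u^3 + 5u^2 + u - 3) − 742| < ε.
(-5u^3 + 5u^2 + u - 3) − 742 = -5u^3 + 5u^2 + u - 745 = (u + 5)(-5u^2 + 30u - 149).
So |(-5u^3 + 5u^2 + u - 3) − 742| = |u + 5|·|-5u^2 + 30u - 149|.
Require δ ≤ 1. Then |u + 5| < 1 gives |u| < 6, and by the triangle inequality |-5u^2 + 30u - 149| ≤ 5·6^2 + 30·6 + 149 = 509.
Hence |(-5u^3 + 5u^2 + u - 3) − 742| ≤ 509|u + 5| < ε provided |u + 5| < ε/509.
Take δ = min(1, ε/509). Then 0 < |u + 5| < δ gives both |u + 5| < 1 and |u + 5| < ε/509, so |(-5u^3 + 5u^2 + u - 3) − 742| < ε.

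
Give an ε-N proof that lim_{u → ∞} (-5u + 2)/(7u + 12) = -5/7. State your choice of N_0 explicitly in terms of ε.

Fix ε > 0. We seek N_0 > 0 such that u > N_0 implies |(-5u + 2)/(7u + 12) + 5/7| < ε.
(-5u + 2)/(7u + 12) + 5/7 = (7(-5u + 2) − (-5)(7u + 12)) / (7(7u + 12)) = 74/(7(7u + 12)).
For u > 0 we have 7u + 12 > 7u, so |(-5u + 2)/(7u + 12) + 5/7| = 74/(7(7u + 12)) < 74/(7·7u) = (74/49)/u.
Thus |(-5u + 2)/(7u + 12) + 5/7| < ε whenever u > (74/49)/ε.
Take N_0 = (74/49)/ε. If u > N_0 then |(-5u + 2)/(7u + 12) + 5/7| < (74/49)/u < ε.

N_0 = (74/49)/ε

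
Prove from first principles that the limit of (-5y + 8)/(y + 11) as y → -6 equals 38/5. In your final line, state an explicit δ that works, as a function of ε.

Let ε > 0. We want δ > 0 with 0 < |y + 6| < δ ⇒ |(-5y + 8)/(y + 11) − (38/5)| < ε.
Combining over a common denominator, (-5y + 8)/(y + 11) − (38/5) = [(-5y + 8)·5 − 38·(y + 11)] / [5·(y + 11)] = -63(y + 6) / (5(y + 11)).
So |(-5y + 8)/(y + 11) − (38/5)| = 63|y + 6| / (5·|y + 11|).
Restrict δ ≤ 5/2. Then |y + 6| < 5/2 gives |y + 11| = |(y + 6) + 5| ≥ 5 − 5/2 = 5/2.
Hence |(-5y + 8)/(y + 11) − (38/5)| < 63|y + 6|/(5·(5/2)) = (126/25)|y + 6|, which is < ε once |y + 6| < (25/126)ε.
Take δ = min(5/2, (25/126)ε). Then 0 < |y + 6| < δ forces both bounds, so |(-5y + 8)/(y + 11) − (38/5)| < ε.

δ = min(5/2, (25/126)ε)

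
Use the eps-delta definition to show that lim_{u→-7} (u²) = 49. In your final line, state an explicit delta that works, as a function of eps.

delta = min(2, eps/16)

Let eps > 0 be given. We seek delta > 0 with 0 < |u + 7| < delta ⇒ |u² − 49| < eps.
Factor: u² − 49 = (u + 7)(u - 7), so |u² − 49| = |u + 7|·|u - 7|.
Impose delta ≤ 2 so that |u| < 9; then |u - 7| ≤ 16.
Hence |u² − 49| ≤ 16|u + 7|, which is < eps once |u + 7| < eps/16.
Take delta = min(2, eps/16). If 0 < |u + 7| < delta then both bounds hold and |u² − 49| ≤ 16|u + 7| < 16·(eps/16) = eps.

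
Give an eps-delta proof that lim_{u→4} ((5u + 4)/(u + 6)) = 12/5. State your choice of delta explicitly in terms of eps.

delta = min(5, (25/13)eps)

Let eps > 0 be given. We want delta > 0 with 0 < |u − 4| < delta ⇒ |(5u + 4)/(u + 6) − (12/5)| < eps.
Combining over a common denominator, (5u + 4)/(u + 6) − (12/5) = [(5u + 4)·10 − 24·(u + 6)] / [10·(u + 6)] = 26(u − 4) / (10(u + 6)).
So |(5u + 4)/(u + 6) − (12/5)| = 26|u − 4| / (10·|u + 6|).
Restrict delta ≤ 5. Then |u − 4| < 5 gives |u + 6| = |(u − 4) + 10| ≥ 10 − 5 = 5.
Hence |(5u + 4)/(u + 6) − (12/5)| < 26|u − 4|/(10·5) = (13/25)|u − 4|, which is < eps once |u − 4| < (25/13)eps.
Take delta = min(5, (25/13)eps). Then 0 < |u − 4| < delta forces both bounds, so |(5u + 4)/(u + 6) − (12/5)| < eps.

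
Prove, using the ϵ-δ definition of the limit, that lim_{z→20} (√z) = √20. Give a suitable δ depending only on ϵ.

δ = min(20, √20·ϵ)

Let ϵ > 0. We want δ > 0 such that 0 < |z − 20| < δ implies |√z − √20| < ϵ.
Multiplying by the conjugate, |√z − √20| = |z − 20|/(√z + √20).
Restrict δ ≤ 20 so that |z − 20| < 20 forces z > 0, and then √z + √20 > √20.
Hence |√z − √20| < |z − 20|/√20, which is < ϵ once |z − 20| < √20·ϵ.
Take δ = min(20, √20·ϵ). If 0 < |z − 20| < δ then z > 0 and |√z − √20| < |z − 20|/√20 < ϵ.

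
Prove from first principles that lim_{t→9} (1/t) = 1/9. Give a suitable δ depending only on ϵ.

Let ϵ > 0 be given. We seek δ > 0 such that 0 < |t − 9| < δ implies |1/t − (1/9)| < ϵ.
|1/t − (1/9)| = |9 − t|/(9·|t|) = |t − 9|/(9|t|).
Require δ ≤ 9/2 so that |t| > 9 − 9/2 = 9/2, hence 9|t| > 81/2.
Then |1/t − (1/9)| < |t − 9|/(81/2), which is < ϵ when |t − 9| < (81/2)ϵ.
Take δ = min(9/2, (81/2)ϵ). Then 0 < |t − 9| < δ gives both |t − 9| < 9/2 and |t − 9| < (81/2)ϵ, so |1/t − (1/9)| < ϵ.

δ = min(9/2, (81/2)ϵ)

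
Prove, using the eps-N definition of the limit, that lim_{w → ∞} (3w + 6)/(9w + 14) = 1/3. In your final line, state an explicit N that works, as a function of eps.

Suppose eps > 0. We seek N > 0 such that w > N implies |(3w + 6)/(9w + 14) − (1/3)| < eps.
(3w + 6)/(9w + 14) − (1/3) = (9(3w + 6) − 3(9w + 14)) / (9(9w + 14)) = 12/(9(9w + 14)).
For w > 0 we have 9w + 14 > 9w, so |(3w + 6)/(9w + 14) − (1/3)| = 12/(9(9w + 14)) < 12/(9·9w) = (4/27)/w.
Thus |(3w + 6)/(9w + 14) − (1/3)| < eps whenever w > (4/27)/eps.
Take N = (4/27)/eps. If w > N then |(3w + 6)/(9w + 14) − (1/3)| < (4/27)/w < eps.

N = (4/27)/eps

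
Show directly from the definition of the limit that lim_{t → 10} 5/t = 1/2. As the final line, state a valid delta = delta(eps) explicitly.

Let eps > 0. We seek delta > 0 such that 0 < |t − 10| < delta implies |5/t − (1/2)| < eps.
|5/t − (1/2)| = 5·|10 − t|/(10·|t|) = 5|t − 10|/(10|t|).
Restrict delta ≤ 5. Then |t − 10| < 5 gives |t| > 5, so 10|t| > 50.
Then |5/t − (1/2)| < 5|t − 10|/50, which is < eps when |t − 10| < 10eps.
Take delta = min(5, 10eps). Then 0 < |t − 10| < delta gives both |t − 10| < 5 and |t − 10| < 10eps, so |5/t − (1/2)| < eps.

delta = min(5, 10eps)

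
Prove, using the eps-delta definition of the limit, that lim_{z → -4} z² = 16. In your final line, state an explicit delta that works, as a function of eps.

Fix eps > 0. We seek delta > 0 with 0 < |z + 4| < delta ⇒ |z² − 16| < eps.
Factor: z² − 16 = (z + 4)(z - 4), so |z² − 16| = |z + 4|·|z - 4|.
Restrict delta ≤ 1. Then |z + 4| < 1 gives |z| < 5, so by the triangle inequality |z - 4| ≤ 5 + 4 = 9.
Hence |z² − 16| ≤ 9|z + 4|, which is < eps once |z + 4| < eps/9.
Take delta = min(1, eps/9). If 0 < |z + 4| < delta then both bounds hold and |z² − 16| ≤ 9|z + 4| < 9·(eps/9) = eps.

delta = min(1, eps/9)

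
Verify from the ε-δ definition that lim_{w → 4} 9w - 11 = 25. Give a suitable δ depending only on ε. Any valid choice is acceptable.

Suppose ε > 0. We need δ > 0 so that 0 < |w − 4| < δ implies |(9w - 11) − 25| < ε.
Since (9w - 11) − 25 = 9(w − 4), we have |(9w - 11) − 25| = 9|w − 4|.
Thus it suffices that |w − 4| < ε/9.
Take δ = ε/9. If 0 < |w − 4| < δ then |(9w - 11) − 25| = 9|w − 4| < 9·(ε/9) = ε.

δ = ε/9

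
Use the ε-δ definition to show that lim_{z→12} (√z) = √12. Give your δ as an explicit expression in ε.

Suppose ε > 0. We want δ > 0 such that 0 < |z − 12| < δ implies |√z − √12| < ε.
Multiplying by the conjugate, |√z − √12| = |z − 12|/(√z + √12).
Restrict δ ≤ 12 so that |z − 12| < 12 forces z > 0, and then √z + √12 > √12.
Hence |√z − √12| < |z − 12|/√12, which is < ε once |z − 12| < √12·ε.
Take δ = min(12, √12·ε). If 0 < |z − 12| < δ then z > 0 and |√z − √12| < |z − 12|/√12 < ε.

δ = min(12, √12·ε)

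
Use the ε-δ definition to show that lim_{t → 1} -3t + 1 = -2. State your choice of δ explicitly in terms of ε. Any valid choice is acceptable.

Let ε > 0. We need δ > 0 so that 0 < |t − 1| < δ implies |(-3t + 1) + 2| < ε.
|(-3t + 1) + 2| = |-3t + 3| = 3|t − 1|.
So 3|t − 1| < ε exactly when |t − 1| < ε/3.
Take δ = ε/3. If 0 < |t − 1| < δ then |(-3t + 1) + 2| = 3|t − 1| < 3·(ε/3) = ε.

δ = ε/3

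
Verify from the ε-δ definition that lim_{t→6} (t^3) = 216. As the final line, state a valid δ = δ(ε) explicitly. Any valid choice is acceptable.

δ = min(1, ε/127)

Fix ε > 0. We seek δ > 0 with 0 < |t − 6| < δ ⇒ |t^3 − 216| < ε.
Factor: t^3 − 216 = (t − 6)(t^2 + 6t + 36), so |t^3 − 216| = |t − 6|·|t^2 + 6t + 36|.
Restrict δ ≤ 1. Then |t − 6| < 1 gives |t| < 7, so by the triangle inequality |t^2 + 6t + 36| ≤ 7^2 + 6·7 + 36 = 127.
Hence |t^3 − 216| ≤ 127|t − 6|, which is < ε once |t − 6| < ε/127.
Take δ = min(1, ε/127). If 0 < |t − 6| < δ then both bounds hold and |t^3 − 216| ≤ 127|t − 6| < 127·(ε/127) = ε.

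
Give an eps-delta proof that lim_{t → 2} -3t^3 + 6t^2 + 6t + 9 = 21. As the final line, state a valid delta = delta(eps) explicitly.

Let eps > 0. We want delta > 0 such that 0 < |t − 2| < delta implies |(-3t^3 + 6t^2 + 6t + 9) − 21| < eps.
(-3t^3 + 6t^2 + 6t + 9) − 21 = -3t^3 + 6t^2 + 6t - 12 = (t − 2)(-3t^2 + 6).
So |(-3t^3 + 6t^2 + 6t + 9) − 21| = |t − 2|·|-3t^2 + 6|.
Require delta ≤ 2. Then |t − 2| < 2 gives |t| < 4, and by the triangle inequality |-3t^2 + 6| ≤ 3·4^2 + 6 = 54.
Hence |(-3t^3 + 6t^2 + 6t + 9) − 21| ≤ 54|t − 2| < eps provided |t − 2| < eps/54.
Take delta = min(2, eps/54). Then 0 < |t − 2| < delta gives both |t − 2| < 2 and |t − 2| < eps/54, so |(-3t^3 + 6t^2 + 6t + 9) − 21| < eps.

delta = min(2, eps/54)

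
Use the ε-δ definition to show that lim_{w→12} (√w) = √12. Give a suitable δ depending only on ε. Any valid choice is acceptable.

Let ε > 0. We want δ > 0 such that 0 < |w − 12| < δ implies |√w − √12| < ε.
Rationalise: √w − √12 = (w − 12)/(√w + √12), so |√w − √12| = |w − 12|/(√w + √12).
Restrict δ ≤ 12 so that |w − 12| < 12 forces w > 0, and then √w + √12 > √12.
Hence |√w − √12| < |w − 12|/√12, which is < ε once |w − 12| < √12·ε.
Take δ = min(12, √12·ε). If 0 < |w − 12| < δ then w > 0 and |√w − √12| < |w − 12|/√12 < ε.

δ = min(12, √12·ε)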